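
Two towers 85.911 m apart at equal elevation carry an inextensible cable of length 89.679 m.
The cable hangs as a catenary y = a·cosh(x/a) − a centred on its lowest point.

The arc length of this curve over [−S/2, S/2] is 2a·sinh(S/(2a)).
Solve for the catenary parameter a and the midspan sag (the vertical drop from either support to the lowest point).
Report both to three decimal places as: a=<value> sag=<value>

seed: a₀ = √(S³/(24(L−S))) = √(85.911³/(24·3.768)) = 83.735977
iter 1: u=0.512987  f(a)=+4.989e-02  f'(a)=-9.239e-02  a ← 83.735977 − (+4.989e-02/-9.239e-02) = 84.275987
iter 2: u=0.509700  f(a)=+4.867e-04  f'(a)=-9.059e-02  a ← 84.275987 − (+4.867e-04/-9.059e-02) = 84.281360
iter 3: u=0.509668  f(a)=+4.734e-08  f'(a)=-9.058e-02  a ← 84.281360 − (+4.734e-08/-9.058e-02) = 84.281361
iter 4: u=0.509668  f(a)=-1.421e-14  f'(a)=-9.058e-02  a ← 84.281361 − (-1.421e-14/-9.058e-02) = 84.281361
converged: |Δa| < 1e-12 after 4 iterations
sag = a·(cosh(S/(2a)) − 1) = 84.281361·(cosh(0.509668) − 1) = 11.185537
T_max/T_min = cosh(S/(2a)) = 1.132717

a=84.281 sag=11.186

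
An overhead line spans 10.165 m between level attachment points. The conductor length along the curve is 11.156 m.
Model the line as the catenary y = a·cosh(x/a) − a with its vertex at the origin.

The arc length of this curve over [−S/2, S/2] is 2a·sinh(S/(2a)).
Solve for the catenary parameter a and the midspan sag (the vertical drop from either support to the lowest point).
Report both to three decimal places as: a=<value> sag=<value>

a=6.740 sag=2.009

seed: a₀ = √(S³/(24(L−S))) = √(10.165³/(24·0.991)) = 6.645362
iter 1: u=0.764819  f(a)=+2.939e-02  f'(a)=-3.161e-01  a ← 6.645362 − (+2.939e-02/-3.161e-01) = 6.738352
iter 2: u=0.754265  f(a)=+6.283e-04  f'(a)=-3.027e-01  a ← 6.738352 − (+6.283e-04/-3.027e-01) = 6.740428
iter 3: u=0.754032  f(a)=+3.010e-07  f'(a)=-3.024e-01  a ← 6.740428 − (+3.010e-07/-3.024e-01) = 6.740429
iter 4: u=0.754032  f(a)=+6.750e-14  f'(a)=-3.024e-01  a ← 6.740429 − (+6.750e-14/-3.024e-01) = 6.740429
converged: |Δa| < 1e-12 after 4 iterations
sag = a·(cosh(S/(2a)) − 1) = 6.740429·(cosh(0.754032) − 1) = 2.008712
T_max/T_min = cosh(S/(2a)) = 1.298010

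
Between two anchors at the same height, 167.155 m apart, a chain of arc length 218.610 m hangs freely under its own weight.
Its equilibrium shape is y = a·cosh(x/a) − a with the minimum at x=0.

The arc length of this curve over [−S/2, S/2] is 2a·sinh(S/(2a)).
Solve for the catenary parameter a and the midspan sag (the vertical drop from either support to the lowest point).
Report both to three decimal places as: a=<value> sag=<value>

seed: a₀ = √(S³/(24(L−S))) = √(167.155³/(24·51.455)) = 61.497809
iter 1: u=1.359032  f(a)=+4.966e+00  f'(a)=-2.004e+00  a ← 61.497809 − (+4.966e+00/-2.004e+00) = 63.976495
iter 2: u=1.306378  f(a)=+3.160e-01  f'(a)=-1.756e+00  a ← 63.976495 − (+3.160e-01/-1.756e+00) = 64.156472
iter 3: u=1.302713  f(a)=+1.472e-03  f'(a)=-1.740e+00  a ← 64.156472 − (+1.472e-03/-1.740e+00) = 64.157318
iter 4: u=1.302696  f(a)=+3.228e-08  f'(a)=-1.740e+00  a ← 64.157318 − (+3.228e-08/-1.740e+00) = 64.157318
iter 5: u=1.302696  f(a)=-2.842e-14  f'(a)=-1.740e+00  a ← 64.157318 − (-2.842e-14/-1.740e+00) = 64.157318
converged: |Δa| < 1e-12 after 5 iterations
sag = a·(cosh(S/(2a)) − 1) = 64.157318·(cosh(1.302696) − 1) = 62.585510
T_max/T_min = cosh(S/(2a)) = 1.975501

a=64.157 sag=62.586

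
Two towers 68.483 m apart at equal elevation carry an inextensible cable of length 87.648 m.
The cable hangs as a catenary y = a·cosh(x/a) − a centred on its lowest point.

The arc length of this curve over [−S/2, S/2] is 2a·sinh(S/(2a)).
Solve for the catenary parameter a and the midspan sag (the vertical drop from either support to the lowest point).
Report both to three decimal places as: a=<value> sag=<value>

seed: a₀ = √(S³/(24(L−S))) = √(68.483³/(24·19.165)) = 26.424947
iter 1: u=1.295802  f(a)=+1.675e+00  f'(a)=-1.709e+00  a ← 26.424947 − (+1.675e+00/-1.709e+00) = 27.404879
iter 2: u=1.249467  f(a)=+9.767e-02  f'(a)=-1.515e+00  a ← 27.404879 − (+9.767e-02/-1.515e+00) = 27.469345
iter 3: u=1.246535  f(a)=+3.777e-04  f'(a)=-1.503e+00  a ← 27.469345 − (+3.777e-04/-1.503e+00) = 27.469597
iter 4: u=1.246524  f(a)=+5.696e-09  f'(a)=-1.503e+00  a ← 27.469597 − (+5.696e-09/-1.503e+00) = 27.469597
iter 5: u=1.246524  f(a)=+1.421e-14  f'(a)=-1.503e+00  a ← 27.469597 − (+1.421e-14/-1.503e+00) = 27.469597
converged: |Δa| < 1e-12 after 5 iterations
sag = a·(cosh(S/(2a)) − 1) = 27.469597·(cosh(1.246524) − 1) = 24.251982
T_max/T_min = cosh(S/(2a)) = 1.882866

a=27.470 sag=24.252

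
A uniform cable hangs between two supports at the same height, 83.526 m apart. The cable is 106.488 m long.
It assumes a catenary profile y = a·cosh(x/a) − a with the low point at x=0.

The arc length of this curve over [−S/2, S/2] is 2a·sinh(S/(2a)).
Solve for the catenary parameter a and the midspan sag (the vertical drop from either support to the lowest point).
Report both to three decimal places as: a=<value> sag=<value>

a=33.782 sag=29.275

seed: a₀ = √(S³/(24(L−S))) = √(83.526³/(24·22.962)) = 32.517867
iter 1: u=1.284309  f(a)=+1.970e+00  f'(a)=-1.659e+00  a ← 32.517867 − (+1.970e+00/-1.659e+00) = 33.704968
iter 2: u=1.239076  f(a)=+1.130e-01  f'(a)=-1.474e+00  a ← 33.704968 − (+1.130e-01/-1.474e+00) = 33.781637
iter 3: u=1.236263  f(a)=+4.220e-04  f'(a)=-1.463e+00  a ← 33.781637 − (+4.220e-04/-1.463e+00) = 33.781926
iter 4: u=1.236253  f(a)=+5.933e-09  f'(a)=-1.463e+00  a ← 33.781926 − (+5.933e-09/-1.463e+00) = 33.781926
iter 5: u=1.236253  f(a)=+1.421e-14  f'(a)=-1.463e+00  a ← 33.781926 − (+1.421e-14/-1.463e+00) = 33.781926
converged: |Δa| < 1e-12 after 5 iterations
sag = a·(cosh(S/(2a)) − 1) = 33.781926·(cosh(1.236253) − 1) = 29.274732
T_max/T_min = cosh(S/(2a)) = 1.866580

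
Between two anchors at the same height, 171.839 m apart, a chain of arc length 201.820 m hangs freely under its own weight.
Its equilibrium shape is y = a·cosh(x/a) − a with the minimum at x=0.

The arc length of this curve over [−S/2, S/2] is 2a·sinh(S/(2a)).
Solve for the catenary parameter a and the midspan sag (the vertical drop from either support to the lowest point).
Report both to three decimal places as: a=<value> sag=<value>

a=86.090 sag=46.553

seed: a₀ = √(S³/(24(L−S))) = √(171.839³/(24·29.981)) = 83.975757
iter 1: u=1.023146  f(a)=+1.609e+00  f'(a)=-7.916e-01  a ← 83.975757 − (+1.609e+00/-7.916e-01) = 86.008174
iter 2: u=0.998969  f(a)=+6.026e-02  f'(a)=-7.333e-01  a ← 86.008174 − (+6.026e-02/-7.333e-01) = 86.090350
iter 3: u=0.998015  f(a)=+9.183e-05  f'(a)=-7.311e-01  a ← 86.090350 − (+9.183e-05/-7.311e-01) = 86.090475
iter 4: u=0.998014  f(a)=+2.140e-10  f'(a)=-7.311e-01  a ← 86.090475 − (+2.140e-10/-7.311e-01) = 86.090475
iter 5: u=0.998014  f(a)=+2.842e-14  f'(a)=-7.311e-01  a ← 86.090475 − (+2.842e-14/-7.311e-01) = 86.090475
converged: |Δa| < 1e-12 after 5 iterations
sag = a·(cosh(S/(2a)) − 1) = 86.090475·(cosh(0.998014) − 1) = 46.553401
T_max/T_min = cosh(S/(2a)) = 1.540750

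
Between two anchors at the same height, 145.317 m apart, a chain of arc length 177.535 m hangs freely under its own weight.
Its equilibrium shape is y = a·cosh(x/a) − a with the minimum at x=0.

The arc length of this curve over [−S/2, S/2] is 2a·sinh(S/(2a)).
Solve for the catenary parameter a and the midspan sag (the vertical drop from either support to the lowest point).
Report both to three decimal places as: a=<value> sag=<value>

a=64.993 sag=45.024

seed: a₀ = √(S³/(24(L−S))) = √(145.317³/(24·32.218)) = 62.996979
iter 1: u=1.153365  f(a)=+2.212e+00  f'(a)=-1.166e+00  a ← 62.996979 − (+2.212e+00/-1.166e+00) = 64.894860
iter 2: u=1.119634  f(a)=+1.039e-01  f'(a)=-1.058e+00  a ← 64.894860 − (+1.039e-01/-1.058e+00) = 64.993028
iter 3: u=1.117943  f(a)=+2.542e-04  f'(a)=-1.053e+00  a ← 64.993028 − (+2.542e-04/-1.053e+00) = 64.993269
iter 4: u=1.117939  f(a)=+1.530e-09  f'(a)=-1.053e+00  a ← 64.993269 − (+1.530e-09/-1.053e+00) = 64.993269
iter 5: u=1.117939  f(a)=+0.000e+00  f'(a)=-1.053e+00  a ← 64.993269 − (+0.000e+00/-1.053e+00) = 64.993269
converged: |Δa| < 1e-12 after 5 iterations
sag = a·(cosh(S/(2a)) − 1) = 64.993269·(cosh(1.117939) − 1) = 45.023975
T_max/T_min = cosh(S/(2a)) = 1.692748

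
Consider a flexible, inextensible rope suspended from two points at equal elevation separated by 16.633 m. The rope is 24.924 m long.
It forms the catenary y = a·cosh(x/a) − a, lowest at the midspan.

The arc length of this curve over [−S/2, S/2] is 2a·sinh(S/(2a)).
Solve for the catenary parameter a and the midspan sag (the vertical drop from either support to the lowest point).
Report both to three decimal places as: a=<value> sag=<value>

a=5.134 sag=8.344

seed: a₀ = √(S³/(24(L−S))) = √(16.633³/(24·8.291)) = 4.808912
iter 1: u=1.729393  f(a)=+1.332e+00  f'(a)=-4.596e+00  a ← 4.808912 − (+1.332e+00/-4.596e+00) = 5.098710
iter 2: u=1.631099  f(a)=+1.299e-01  f'(a)=-3.740e+00  a ← 5.098710 − (+1.299e-01/-3.740e+00) = 5.133446
iter 3: u=1.620062  f(a)=+1.530e-03  f'(a)=-3.652e+00  a ← 5.133446 − (+1.530e-03/-3.652e+00) = 5.133865
iter 4: u=1.619930  f(a)=+2.179e-07  f'(a)=-3.651e+00  a ← 5.133865 − (+2.179e-07/-3.651e+00) = 5.133865
iter 5: u=1.619930  f(a)=+0.000e+00  f'(a)=-3.651e+00  a ← 5.133865 − (+0.000e+00/-3.651e+00) = 5.133865
converged: |Δa| < 1e-12 after 5 iterations
sag = a·(cosh(S/(2a)) − 1) = 5.133865·(cosh(1.619930) − 1) = 8.344192
T_max/T_min = cosh(S/(2a)) = 2.625323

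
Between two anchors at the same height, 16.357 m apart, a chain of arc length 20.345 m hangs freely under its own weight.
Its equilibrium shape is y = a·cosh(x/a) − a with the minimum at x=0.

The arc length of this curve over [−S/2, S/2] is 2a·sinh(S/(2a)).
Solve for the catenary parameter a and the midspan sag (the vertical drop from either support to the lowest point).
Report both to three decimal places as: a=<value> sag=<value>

seed: a₀ = √(S³/(24(L−S))) = √(16.357³/(24·3.988)) = 6.761955
iter 1: u=1.209487  f(a)=+3.021e-01  f'(a)=-1.361e+00  a ← 6.761955 − (+3.021e-01/-1.361e+00) = 6.983840
iter 2: u=1.171061  f(a)=+1.550e-02  f'(a)=-1.225e+00  a ← 6.983840 − (+1.550e-02/-1.225e+00) = 6.996498
iter 3: u=1.168942  f(a)=+4.574e-05  f'(a)=-1.218e+00  a ← 6.996498 − (+4.574e-05/-1.218e+00) = 6.996536
iter 4: u=1.168936  f(a)=+4.008e-10  f'(a)=-1.218e+00  a ← 6.996536 − (+4.008e-10/-1.218e+00) = 6.996536
iter 5: u=1.168936  f(a)=+3.553e-15  f'(a)=-1.218e+00  a ← 6.996536 − (+3.553e-15/-1.218e+00) = 6.996536
converged: |Δa| < 1e-12 after 5 iterations
sag = a·(cosh(S/(2a)) − 1) = 6.996536·(cosh(1.168936) − 1) = 5.349770
T_max/T_min = cosh(S/(2a)) = 1.764631

a=6.997 sag=5.350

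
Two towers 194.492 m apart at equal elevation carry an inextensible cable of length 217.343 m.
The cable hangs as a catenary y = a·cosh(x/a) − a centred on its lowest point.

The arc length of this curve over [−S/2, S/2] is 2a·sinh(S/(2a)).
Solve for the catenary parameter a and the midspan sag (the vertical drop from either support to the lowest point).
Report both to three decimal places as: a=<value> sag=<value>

a=117.811 sag=42.467

seed: a₀ = √(S³/(24(L−S))) = √(194.492³/(24·22.851)) = 115.822887
iter 1: u=0.839610  f(a)=+8.191e-01  f'(a)=-4.231e-01  a ← 115.822887 − (+8.191e-01/-4.231e-01) = 117.758754
iter 2: u=0.825807  f(a)=+2.099e-02  f'(a)=-4.017e-01  a ← 117.758754 − (+2.099e-02/-4.017e-01) = 117.811002
iter 3: u=0.825441  f(a)=+1.458e-05  f'(a)=-4.011e-01  a ← 117.811002 − (+1.458e-05/-4.011e-01) = 117.811038
iter 4: u=0.825440  f(a)=+7.077e-12  f'(a)=-4.011e-01  a ← 117.811038 − (+7.077e-12/-4.011e-01) = 117.811038
converged: |Δa| < 1e-12 after 4 iterations
sag = a·(cosh(S/(2a)) − 1) = 117.811038·(cosh(0.825440) − 1) = 42.466645
T_max/T_min = cosh(S/(2a)) = 1.360464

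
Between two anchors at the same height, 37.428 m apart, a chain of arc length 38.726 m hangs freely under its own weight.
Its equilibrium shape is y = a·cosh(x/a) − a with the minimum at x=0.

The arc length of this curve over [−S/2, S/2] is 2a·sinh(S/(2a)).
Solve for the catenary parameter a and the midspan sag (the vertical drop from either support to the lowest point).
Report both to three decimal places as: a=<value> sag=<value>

a=41.237 sag=4.320

seed: a₀ = √(S³/(24(L−S))) = √(37.428³/(24·1.298)) = 41.025319
iter 1: u=0.456157  f(a)=+1.357e-02  f'(a)=-6.460e-02  a ← 41.025319 − (+1.357e-02/-6.460e-02) = 41.235389
iter 2: u=0.453833  f(a)=+1.049e-04  f'(a)=-6.361e-02  a ← 41.235389 − (+1.049e-04/-6.361e-02) = 41.237038
iter 3: u=0.453815  f(a)=+6.384e-09  f'(a)=-6.360e-02  a ← 41.237038 − (+6.384e-09/-6.360e-02) = 41.237039
iter 4: u=0.453815  f(a)=+0.000e+00  f'(a)=-6.360e-02  a ← 41.237039 − (+0.000e+00/-6.360e-02) = 41.237039
converged: |Δa| < 1e-12 after 4 iterations
sag = a·(cosh(S/(2a)) − 1) = 41.237039·(cosh(0.453815) − 1) = 4.319730
T_max/T_min = cosh(S/(2a)) = 1.104754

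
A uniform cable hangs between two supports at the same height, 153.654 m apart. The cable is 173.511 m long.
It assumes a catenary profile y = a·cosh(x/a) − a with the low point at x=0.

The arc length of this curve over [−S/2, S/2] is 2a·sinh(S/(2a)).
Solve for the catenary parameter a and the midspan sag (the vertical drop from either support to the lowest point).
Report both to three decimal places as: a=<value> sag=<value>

a=88.891 sag=35.319

seed: a₀ = √(S³/(24(L−S))) = √(153.654³/(24·19.857)) = 87.247575
iter 1: u=0.880563  f(a)=+7.842e-01  f'(a)=-4.915e-01  a ← 87.247575 − (+7.842e-01/-4.915e-01) = 88.843213
iter 2: u=0.864748  f(a)=+2.203e-02  f'(a)=-4.642e-01  a ← 88.843213 − (+2.203e-02/-4.642e-01) = 88.890671
iter 3: u=0.864286  f(a)=+1.850e-05  f'(a)=-4.634e-01  a ← 88.890671 − (+1.850e-05/-4.634e-01) = 88.890711
iter 4: u=0.864286  f(a)=+1.305e-11  f'(a)=-4.634e-01  a ← 88.890711 − (+1.305e-11/-4.634e-01) = 88.890711
converged: |Δa| < 1e-12 after 4 iterations
sag = a·(cosh(S/(2a)) − 1) = 88.890711·(cosh(0.864286) − 1) = 35.319092
T_max/T_min = cosh(S/(2a)) = 1.397332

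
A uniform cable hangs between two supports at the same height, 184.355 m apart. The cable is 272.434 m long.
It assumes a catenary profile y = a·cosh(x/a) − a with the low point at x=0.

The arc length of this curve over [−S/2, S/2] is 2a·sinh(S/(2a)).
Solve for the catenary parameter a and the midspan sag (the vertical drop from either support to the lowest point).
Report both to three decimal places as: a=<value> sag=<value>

seed: a₀ = √(S³/(24(L−S))) = √(184.355³/(24·88.079)) = 54.442815
iter 1: u=1.693107  f(a)=+1.352e+01  f'(a)=-4.263e+00  a ← 54.442815 − (+1.352e+01/-4.263e+00) = 57.614325
iter 2: u=1.599906  f(a)=+1.272e+00  f'(a)=-3.496e+00  a ← 57.614325 − (+1.272e+00/-3.496e+00) = 57.978037
iter 3: u=1.589869  f(a)=+1.382e-02  f'(a)=-3.420e+00  a ← 57.978037 − (+1.382e-02/-3.420e+00) = 57.982078
iter 4: u=1.589758  f(a)=+1.673e-06  f'(a)=-3.420e+00  a ← 57.982078 − (+1.673e-06/-3.420e+00) = 57.982079
iter 5: u=1.589758  f(a)=+5.684e-14  f'(a)=-3.420e+00  a ← 57.982079 − (+5.684e-14/-3.420e+00) = 57.982079
converged: |Δa| < 1e-12 after 5 iterations
sag = a·(cosh(S/(2a)) − 1) = 57.982079·(cosh(1.589758) − 1) = 90.061809
T_max/T_min = cosh(S/(2a)) = 2.553270

a=57.982 sag=90.062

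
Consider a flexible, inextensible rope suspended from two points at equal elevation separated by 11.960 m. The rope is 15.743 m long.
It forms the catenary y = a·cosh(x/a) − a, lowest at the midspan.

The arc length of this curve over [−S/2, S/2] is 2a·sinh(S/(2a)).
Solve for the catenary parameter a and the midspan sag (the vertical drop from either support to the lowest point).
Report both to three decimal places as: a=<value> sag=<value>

seed: a₀ = √(S³/(24(L−S))) = √(11.960³/(24·3.783)) = 4.340832
iter 1: u=1.377616  f(a)=+3.756e-01  f'(a)=-2.097e+00  a ← 4.340832 − (+3.756e-01/-2.097e+00) = 4.519959
iter 2: u=1.323021  f(a)=+2.450e-02  f'(a)=-1.832e+00  a ← 4.519959 − (+2.450e-02/-1.832e+00) = 4.533337
iter 3: u=1.319117  f(a)=+1.203e-04  f'(a)=-1.814e+00  a ← 4.533337 − (+1.203e-04/-1.814e+00) = 4.533404
iter 4: u=1.319097  f(a)=+2.935e-09  f'(a)=-1.814e+00  a ← 4.533404 − (+2.935e-09/-1.814e+00) = 4.533404
iter 5: u=1.319097  f(a)=+0.000e+00  f'(a)=-1.814e+00  a ← 4.533404 − (+0.000e+00/-1.814e+00) = 4.533404
converged: |Δa| < 1e-12 after 5 iterations
sag = a·(cosh(S/(2a)) − 1) = 4.533404·(cosh(1.319097) − 1) = 4.550222
T_max/T_min = cosh(S/(2a)) = 2.003710

a=4.533 sag=4.550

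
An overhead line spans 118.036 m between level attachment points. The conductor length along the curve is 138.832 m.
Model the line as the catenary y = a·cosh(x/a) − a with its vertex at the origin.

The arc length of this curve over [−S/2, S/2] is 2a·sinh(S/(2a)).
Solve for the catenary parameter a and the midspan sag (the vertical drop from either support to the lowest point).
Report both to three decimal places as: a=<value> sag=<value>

seed: a₀ = √(S³/(24(L−S))) = √(118.036³/(24·20.796)) = 57.401891
iter 1: u=1.028154  f(a)=+1.127e+00  f'(a)=-8.041e-01  a ← 57.401891 − (+1.127e+00/-8.041e-01) = 58.803734
iter 2: u=1.003644  f(a)=+4.262e-02  f'(a)=-7.444e-01  a ← 58.803734 − (+4.262e-02/-7.444e-01) = 58.860985
iter 3: u=1.002668  f(a)=+6.621e-05  f'(a)=-7.420e-01  a ← 58.860985 − (+6.621e-05/-7.420e-01) = 58.861074
iter 4: u=1.002666  f(a)=+1.604e-10  f'(a)=-7.420e-01  a ← 58.861074 − (+1.604e-10/-7.420e-01) = 58.861074
iter 5: u=1.002666  f(a)=+2.842e-14  f'(a)=-7.420e-01  a ← 58.861074 − (+2.842e-14/-7.420e-01) = 58.861074
converged: |Δa| < 1e-12 after 5 iterations
sag = a·(cosh(S/(2a)) − 1) = 58.861074·(cosh(1.002666) − 1) = 32.151052
T_max/T_min = cosh(S/(2a)) = 1.546219

a=58.861 sag=32.151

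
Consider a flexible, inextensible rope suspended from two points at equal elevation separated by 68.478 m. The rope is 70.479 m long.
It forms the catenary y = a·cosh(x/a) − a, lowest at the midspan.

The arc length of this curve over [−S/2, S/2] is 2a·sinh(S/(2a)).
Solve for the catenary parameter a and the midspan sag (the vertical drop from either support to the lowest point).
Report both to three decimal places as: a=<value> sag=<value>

seed: a₀ = √(S³/(24(L−S))) = √(68.478³/(24·2.001)) = 81.770647
iter 1: u=0.418720  f(a)=+1.761e-02  f'(a)=-4.981e-02  a ← 81.770647 − (+1.761e-02/-4.981e-02) = 82.124321
iter 2: u=0.416917  f(a)=+1.149e-04  f'(a)=-4.916e-02  a ← 82.124321 − (+1.149e-04/-4.916e-02) = 82.126659
iter 3: u=0.416905  f(a)=+4.965e-09  f'(a)=-4.915e-02  a ← 82.126659 − (+4.965e-09/-4.915e-02) = 82.126660
iter 4: u=0.416905  f(a)=+0.000e+00  f'(a)=-4.915e-02  a ← 82.126660 − (+0.000e+00/-4.915e-02) = 82.126660
converged: |Δa| < 1e-12 after 4 iterations
sag = a·(cosh(S/(2a)) − 1) = 82.126660·(cosh(0.416905) − 1) = 7.241179
T_max/T_min = cosh(S/(2a)) = 1.088171

a=82.127 sag=7.241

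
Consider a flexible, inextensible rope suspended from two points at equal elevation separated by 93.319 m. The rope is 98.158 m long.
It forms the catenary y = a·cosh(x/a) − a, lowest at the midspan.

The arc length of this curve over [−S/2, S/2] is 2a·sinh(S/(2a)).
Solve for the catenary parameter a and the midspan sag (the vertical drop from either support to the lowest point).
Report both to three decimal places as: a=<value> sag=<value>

seed: a₀ = √(S³/(24(L−S))) = √(93.319³/(24·4.839)) = 83.651105
iter 1: u=0.557787  f(a)=+7.584e-02  f'(a)=-1.193e-01  a ← 83.651105 − (+7.584e-02/-1.193e-01) = 84.286604
iter 2: u=0.553581  f(a)=+8.729e-04  f'(a)=-1.166e-01  a ← 84.286604 − (+8.729e-04/-1.166e-01) = 84.294091
iter 3: u=0.553532  f(a)=+1.186e-07  f'(a)=-1.166e-01  a ← 84.294091 − (+1.186e-07/-1.166e-01) = 84.294092
iter 4: u=0.553532  f(a)=+1.421e-14  f'(a)=-1.166e-01  a ← 84.294092 − (+1.421e-14/-1.166e-01) = 84.294092
converged: |Δa| < 1e-12 after 4 iterations
sag = a·(cosh(S/(2a)) − 1) = 84.294092·(cosh(0.553532) − 1) = 13.246885
T_max/T_min = cosh(S/(2a)) = 1.157151

a=84.294 sag=13.247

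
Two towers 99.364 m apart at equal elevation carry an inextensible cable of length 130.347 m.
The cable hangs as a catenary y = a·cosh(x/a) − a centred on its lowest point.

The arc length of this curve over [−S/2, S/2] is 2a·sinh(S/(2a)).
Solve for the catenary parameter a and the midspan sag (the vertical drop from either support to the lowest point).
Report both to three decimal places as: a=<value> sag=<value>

a=37.912 sag=37.486

seed: a₀ = √(S³/(24(L−S))) = √(99.364³/(24·30.983)) = 36.322543
iter 1: u=1.367801  f(a)=+3.031e+00  f'(a)=-2.047e+00  a ← 36.322543 − (+3.031e+00/-2.047e+00) = 37.802966
iter 2: u=1.314236  f(a)=+1.951e-01  f'(a)=-1.791e+00  a ← 37.802966 − (+1.951e-01/-1.791e+00) = 37.911902
iter 3: u=1.310459  f(a)=+9.321e-04  f'(a)=-1.774e+00  a ← 37.911902 − (+9.321e-04/-1.774e+00) = 37.912428
iter 4: u=1.310441  f(a)=+2.149e-08  f'(a)=-1.774e+00  a ← 37.912428 − (+2.149e-08/-1.774e+00) = 37.912428
iter 5: u=1.310441  f(a)=-2.842e-14  f'(a)=-1.774e+00  a ← 37.912428 − (-2.842e-14/-1.774e+00) = 37.912428
converged: |Δa| < 1e-12 after 5 iterations
sag = a·(cosh(S/(2a)) − 1) = 37.912428·(cosh(1.310441) − 1) = 37.486095
T_max/T_min = cosh(S/(2a)) = 1.988755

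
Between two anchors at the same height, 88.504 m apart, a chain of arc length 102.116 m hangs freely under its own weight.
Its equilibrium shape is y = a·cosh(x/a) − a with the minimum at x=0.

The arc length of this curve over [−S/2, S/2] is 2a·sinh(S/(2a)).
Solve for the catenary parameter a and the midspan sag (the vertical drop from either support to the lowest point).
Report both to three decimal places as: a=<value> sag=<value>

a=47.093 sag=22.367

seed: a₀ = √(S³/(24(L−S))) = √(88.504³/(24·13.612)) = 46.065709
iter 1: u=0.960628  f(a)=+6.420e-01  f'(a)=-6.473e-01  a ← 46.065709 − (+6.420e-01/-6.473e-01) = 47.057511
iter 2: u=0.940381  f(a)=+2.132e-02  f'(a)=-6.050e-01  a ← 47.057511 − (+2.132e-02/-6.050e-01) = 47.092752
iter 3: u=0.939678  f(a)=+2.530e-05  f'(a)=-6.036e-01  a ← 47.092752 − (+2.530e-05/-6.036e-01) = 47.092793
iter 4: u=0.939677  f(a)=+3.573e-11  f'(a)=-6.036e-01  a ← 47.092793 − (+3.573e-11/-6.036e-01) = 47.092793
iter 5: u=0.939677  f(a)=-1.421e-14  f'(a)=-6.036e-01  a ← 47.092793 − (-1.421e-14/-6.036e-01) = 47.092793
converged: |Δa| < 1e-12 after 5 iterations
sag = a·(cosh(S/(2a)) − 1) = 47.092793·(cosh(0.939677) − 1) = 22.366911
T_max/T_min = cosh(S/(2a)) = 1.474954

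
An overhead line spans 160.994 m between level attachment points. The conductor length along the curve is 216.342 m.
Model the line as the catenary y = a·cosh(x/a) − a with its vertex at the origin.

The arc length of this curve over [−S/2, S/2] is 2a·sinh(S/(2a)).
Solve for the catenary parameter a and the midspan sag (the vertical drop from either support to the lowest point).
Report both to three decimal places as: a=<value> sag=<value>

a=58.736 sag=64.353

seed: a₀ = √(S³/(24(L−S))) = √(160.994³/(24·55.348)) = 56.047720
iter 1: u=1.436223  f(a)=+5.997e+00  f'(a)=-2.414e+00  a ← 56.047720 − (+5.997e+00/-2.414e+00) = 58.532356
iter 2: u=1.375256  f(a)=+4.218e-01  f'(a)=-2.085e+00  a ← 58.532356 − (+4.218e-01/-2.085e+00) = 58.734678
iter 3: u=1.370519  f(a)=+2.436e-03  f'(a)=-2.061e+00  a ← 58.734678 − (+2.436e-03/-2.061e+00) = 58.735860
iter 4: u=1.370492  f(a)=+8.231e-08  f'(a)=-2.061e+00  a ← 58.735860 − (+8.231e-08/-2.061e+00) = 58.735860
iter 5: u=1.370492  f(a)=+2.842e-14  f'(a)=-2.061e+00  a ← 58.735860 − (+2.842e-14/-2.061e+00) = 58.735860
converged: |Δa| < 1e-12 after 5 iterations
sag = a·(cosh(S/(2a)) − 1) = 58.735860·(cosh(1.370492) − 1) = 64.352996
T_max/T_min = cosh(S/(2a)) = 2.095634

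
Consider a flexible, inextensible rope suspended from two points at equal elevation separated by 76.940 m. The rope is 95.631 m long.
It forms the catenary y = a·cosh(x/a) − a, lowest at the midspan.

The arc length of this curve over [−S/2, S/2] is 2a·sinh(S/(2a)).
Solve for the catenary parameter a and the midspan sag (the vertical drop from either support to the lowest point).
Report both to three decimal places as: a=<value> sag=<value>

seed: a₀ = √(S³/(24(L−S))) = √(76.940³/(24·18.691)) = 31.864447
iter 1: u=1.207302  f(a)=+1.410e+00  f'(a)=-1.353e+00  a ← 31.864447 − (+1.410e+00/-1.353e+00) = 32.906657
iter 2: u=1.169064  f(a)=+7.215e-02  f'(a)=-1.218e+00  a ← 32.906657 − (+7.215e-02/-1.218e+00) = 32.965894
iter 3: u=1.166964  f(a)=+2.114e-04  f'(a)=-1.211e+00  a ← 32.965894 − (+2.114e-04/-1.211e+00) = 32.966068
iter 4: u=1.166957  f(a)=+1.826e-09  f'(a)=-1.211e+00  a ← 32.966068 − (+1.826e-09/-1.211e+00) = 32.966068
iter 5: u=1.166957  f(a)=-1.421e-14  f'(a)=-1.211e+00  a ← 32.966068 − (-1.421e-14/-1.211e+00) = 32.966068
converged: |Δa| < 1e-12 after 5 iterations
sag = a·(cosh(S/(2a)) − 1) = 32.966068·(cosh(1.166957) − 1) = 25.112187
T_max/T_min = cosh(S/(2a)) = 1.761759

a=32.966 sag=25.112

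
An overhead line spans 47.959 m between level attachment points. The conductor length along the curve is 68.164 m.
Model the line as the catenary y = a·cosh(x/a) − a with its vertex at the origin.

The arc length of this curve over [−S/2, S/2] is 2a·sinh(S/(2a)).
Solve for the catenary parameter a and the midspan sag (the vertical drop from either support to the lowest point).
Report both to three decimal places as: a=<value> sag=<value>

seed: a₀ = √(S³/(24(L−S))) = √(47.959³/(24·20.205)) = 15.082389
iter 1: u=1.589901  f(a)=+2.713e+00  f'(a)=-3.421e+00  a ← 15.082389 − (+2.713e+00/-3.421e+00) = 15.875490
iter 2: u=1.510473  f(a)=+2.287e-01  f'(a)=-2.866e+00  a ← 15.875490 − (+2.287e-01/-2.866e+00) = 15.955275
iter 3: u=1.502920  f(a)=+1.955e-03  f'(a)=-2.817e+00  a ← 15.955275 − (+1.955e-03/-2.817e+00) = 15.955969
iter 4: u=1.502855  f(a)=+1.456e-07  f'(a)=-2.817e+00  a ← 15.955969 − (+1.456e-07/-2.817e+00) = 15.955969
iter 5: u=1.502855  f(a)=+0.000e+00  f'(a)=-2.817e+00  a ← 15.955969 − (+0.000e+00/-2.817e+00) = 15.955969
converged: |Δa| < 1e-12 after 5 iterations
sag = a·(cosh(S/(2a)) − 1) = 15.955969·(cosh(1.502855) − 1) = 21.676141
T_max/T_min = cosh(S/(2a)) = 2.358497

a=15.956 sag=21.676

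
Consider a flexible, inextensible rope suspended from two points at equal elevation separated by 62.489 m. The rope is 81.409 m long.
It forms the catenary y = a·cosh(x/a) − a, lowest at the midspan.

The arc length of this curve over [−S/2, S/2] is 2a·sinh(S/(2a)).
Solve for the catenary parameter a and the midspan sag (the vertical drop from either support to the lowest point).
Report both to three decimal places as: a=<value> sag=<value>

a=24.168 sag=23.170

seed: a₀ = √(S³/(24(L−S))) = √(62.489³/(24·18.920)) = 23.181374
iter 1: u=1.347828  f(a)=+1.795e+00  f'(a)=-1.949e+00  a ← 23.181374 − (+1.795e+00/-1.949e+00) = 24.102349
iter 2: u=1.296326  f(a)=+1.125e-01  f'(a)=-1.711e+00  a ← 24.102349 − (+1.125e-01/-1.711e+00) = 24.168083
iter 3: u=1.292800  f(a)=+5.074e-04  f'(a)=-1.696e+00  a ← 24.168083 − (+5.074e-04/-1.696e+00) = 24.168383
iter 4: u=1.292784  f(a)=+1.042e-08  f'(a)=-1.696e+00  a ← 24.168383 − (+1.042e-08/-1.696e+00) = 24.168383
iter 5: u=1.292784  f(a)=-1.421e-14  f'(a)=-1.696e+00  a ← 24.168383 − (-1.421e-14/-1.696e+00) = 24.168383
converged: |Δa| < 1e-12 after 5 iterations
sag = a·(cosh(S/(2a)) − 1) = 24.168383·(cosh(1.292784) − 1) = 23.170471
T_max/T_min = cosh(S/(2a)) = 1.958710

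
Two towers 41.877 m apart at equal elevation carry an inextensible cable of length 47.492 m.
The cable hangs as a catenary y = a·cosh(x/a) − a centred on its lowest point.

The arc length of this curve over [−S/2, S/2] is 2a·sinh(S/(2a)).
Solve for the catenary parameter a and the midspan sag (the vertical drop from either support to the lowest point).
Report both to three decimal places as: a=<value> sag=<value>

a=23.800 sag=9.820

seed: a₀ = √(S³/(24(L−S))) = √(41.877³/(24·5.615)) = 23.344407
iter 1: u=0.896939  f(a)=+2.302e-01  f'(a)=-5.209e-01  a ← 23.344407 − (+2.302e-01/-5.209e-01) = 23.786418
iter 2: u=0.880271  f(a)=+6.702e-03  f'(a)=-4.910e-01  a ← 23.786418 − (+6.702e-03/-4.910e-01) = 23.800069
iter 3: u=0.879766  f(a)=+6.056e-06  f'(a)=-4.901e-01  a ← 23.800069 − (+6.056e-06/-4.901e-01) = 23.800081
iter 4: u=0.879766  f(a)=+4.960e-12  f'(a)=-4.901e-01  a ← 23.800081 − (+4.960e-12/-4.901e-01) = 23.800081
converged: |Δa| < 1e-12 after 4 iterations
sag = a·(cosh(S/(2a)) − 1) = 23.800081·(cosh(0.879766) − 1) = 9.820097
T_max/T_min = cosh(S/(2a)) = 1.412608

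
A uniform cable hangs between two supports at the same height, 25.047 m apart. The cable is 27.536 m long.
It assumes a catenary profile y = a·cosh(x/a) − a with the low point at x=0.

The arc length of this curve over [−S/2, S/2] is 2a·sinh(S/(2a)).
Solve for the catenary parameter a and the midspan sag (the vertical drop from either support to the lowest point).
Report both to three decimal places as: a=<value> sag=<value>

a=16.455 sag=5.000

seed: a₀ = √(S³/(24(L−S))) = √(25.047³/(24·2.489)) = 16.218680
iter 1: u=0.772165  f(a)=+7.526e-02  f'(a)=-3.256e-01  a ← 16.218680 − (+7.526e-02/-3.256e-01) = 16.449818
iter 2: u=0.761315  f(a)=+1.639e-03  f'(a)=-3.116e-01  a ← 16.449818 − (+1.639e-03/-3.116e-01) = 16.455078
iter 3: u=0.761072  f(a)=+8.158e-07  f'(a)=-3.113e-01  a ← 16.455078 − (+8.158e-07/-3.113e-01) = 16.455081
iter 4: u=0.761072  f(a)=+2.061e-13  f'(a)=-3.113e-01  a ← 16.455081 − (+2.061e-13/-3.113e-01) = 16.455081
converged: |Δa| < 1e-12 after 4 iterations
sag = a·(cosh(S/(2a)) − 1) = 16.455081·(cosh(0.761072) − 1) = 5.000163
T_max/T_min = cosh(S/(2a)) = 1.303867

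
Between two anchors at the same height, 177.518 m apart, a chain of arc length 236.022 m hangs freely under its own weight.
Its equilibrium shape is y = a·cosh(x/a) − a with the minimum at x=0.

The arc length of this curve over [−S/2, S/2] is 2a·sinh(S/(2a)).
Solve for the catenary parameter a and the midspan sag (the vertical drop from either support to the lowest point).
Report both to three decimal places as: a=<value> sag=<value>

a=66.030 sag=69.198

seed: a₀ = √(S³/(24(L−S))) = √(177.518³/(24·58.504)) = 63.119739
iter 1: u=1.406200  f(a)=+6.064e+00  f'(a)=-2.247e+00  a ← 63.119739 − (+6.064e+00/-2.247e+00) = 65.818357
iter 2: u=1.348545  f(a)=+4.106e-01  f'(a)=-1.952e+00  a ← 65.818357 − (+4.106e-01/-1.952e+00) = 66.028673
iter 3: u=1.344249  f(a)=+2.185e-03  f'(a)=-1.932e+00  a ← 66.028673 − (+2.185e-03/-1.932e+00) = 66.029804
iter 4: u=1.344226  f(a)=+6.257e-08  f'(a)=-1.931e+00  a ← 66.029804 − (+6.257e-08/-1.931e+00) = 66.029804
iter 5: u=1.344226  f(a)=-5.684e-14  f'(a)=-1.931e+00  a ← 66.029804 − (-5.684e-14/-1.931e+00) = 66.029804
converged: |Δa| < 1e-12 after 5 iterations
sag = a·(cosh(S/(2a)) − 1) = 66.029804·(cosh(1.344226) − 1) = 69.197897
T_max/T_min = cosh(S/(2a)) = 2.047980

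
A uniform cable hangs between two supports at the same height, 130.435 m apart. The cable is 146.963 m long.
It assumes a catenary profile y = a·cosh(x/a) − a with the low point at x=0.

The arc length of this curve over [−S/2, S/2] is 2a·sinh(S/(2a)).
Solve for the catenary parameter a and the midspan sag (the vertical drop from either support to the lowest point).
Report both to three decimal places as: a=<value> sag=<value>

seed: a₀ = √(S³/(24(L−S))) = √(130.435³/(24·16.528)) = 74.795495
iter 1: u=0.871944  f(a)=+6.398e-01  f'(a)=-4.765e-01  a ← 74.795495 − (+6.398e-01/-4.765e-01) = 76.138254
iter 2: u=0.856567  f(a)=+1.764e-02  f'(a)=-4.505e-01  a ← 76.138254 − (+1.764e-02/-4.505e-01) = 76.177398
iter 3: u=0.856127  f(a)=+1.424e-05  f'(a)=-4.498e-01  a ← 76.177398 − (+1.424e-05/-4.498e-01) = 76.177429
iter 4: u=0.856126  f(a)=+9.322e-12  f'(a)=-4.498e-01  a ← 76.177429 − (+9.322e-12/-4.498e-01) = 76.177429
converged: |Δa| < 1e-12 after 4 iterations
sag = a·(cosh(S/(2a)) − 1) = 76.177429·(cosh(0.856126) − 1) = 29.664583
T_max/T_min = cosh(S/(2a)) = 1.389414

a=76.177 sag=29.665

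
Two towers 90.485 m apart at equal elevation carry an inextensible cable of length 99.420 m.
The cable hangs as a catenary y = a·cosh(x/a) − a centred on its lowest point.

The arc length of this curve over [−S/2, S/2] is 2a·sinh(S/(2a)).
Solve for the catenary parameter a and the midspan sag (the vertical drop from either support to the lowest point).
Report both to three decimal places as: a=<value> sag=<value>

a=59.629 sag=18.003

seed: a₀ = √(S³/(24(L−S))) = √(90.485³/(24·8.935)) = 58.777619
iter 1: u=0.769723  f(a)=+2.685e-01  f'(a)=-3.224e-01  a ← 58.777619 − (+2.685e-01/-3.224e-01) = 59.610222
iter 2: u=0.758972  f(a)=+5.811e-03  f'(a)=-3.086e-01  a ← 59.610222 − (+5.811e-03/-3.086e-01) = 59.629050
iter 3: u=0.758733  f(a)=+2.856e-06  f'(a)=-3.083e-01  a ← 59.629050 − (+2.856e-06/-3.083e-01) = 59.629060
iter 4: u=0.758732  f(a)=+6.821e-13  f'(a)=-3.083e-01  a ← 59.629060 − (+6.821e-13/-3.083e-01) = 59.629060
converged: |Δa| < 1e-12 after 4 iterations
sag = a·(cosh(S/(2a)) − 1) = 59.629060·(cosh(0.758732) − 1) = 18.002821
T_max/T_min = cosh(S/(2a)) = 1.301914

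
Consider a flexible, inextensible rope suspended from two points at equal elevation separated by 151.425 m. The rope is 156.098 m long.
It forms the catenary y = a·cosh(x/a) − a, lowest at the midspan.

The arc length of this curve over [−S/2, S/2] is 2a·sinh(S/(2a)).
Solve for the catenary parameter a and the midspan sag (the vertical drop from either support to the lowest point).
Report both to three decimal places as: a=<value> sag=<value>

a=176.760 sag=16.465

seed: a₀ = √(S³/(24(L−S))) = √(151.425³/(24·4.673)) = 175.951455
iter 1: u=0.430303  f(a)=+4.345e-02  f'(a)=-5.411e-02  a ← 175.951455 − (+4.345e-02/-5.411e-02) = 176.754569
iter 2: u=0.428348  f(a)=+2.993e-04  f'(a)=-5.336e-02  a ← 176.754569 − (+2.993e-04/-5.336e-02) = 176.760178
iter 3: u=0.428335  f(a)=+1.442e-08  f'(a)=-5.336e-02  a ← 176.760178 − (+1.442e-08/-5.336e-02) = 176.760178
iter 4: u=0.428335  f(a)=+2.842e-14  f'(a)=-5.336e-02  a ← 176.760178 − (+2.842e-14/-5.336e-02) = 176.760178
converged: |Δa| < 1e-12 after 4 iterations
sag = a·(cosh(S/(2a)) − 1) = 176.760178·(cosh(0.428335) − 1) = 16.464580
T_max/T_min = cosh(S/(2a)) = 1.093146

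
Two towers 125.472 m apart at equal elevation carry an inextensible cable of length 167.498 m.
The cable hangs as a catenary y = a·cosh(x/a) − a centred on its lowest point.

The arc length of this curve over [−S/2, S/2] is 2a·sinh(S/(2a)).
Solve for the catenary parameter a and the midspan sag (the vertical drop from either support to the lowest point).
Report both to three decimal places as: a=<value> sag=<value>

seed: a₀ = √(S³/(24(L−S))) = √(125.472³/(24·42.026)) = 44.254311
iter 1: u=1.417625  f(a)=+4.431e+00  f'(a)=-2.309e+00  a ← 44.254311 − (+4.431e+00/-2.309e+00) = 46.172840
iter 2: u=1.358721  f(a)=+3.044e-01  f'(a)=-2.002e+00  a ← 46.172840 − (+3.044e-01/-2.002e+00) = 46.324892
iter 3: u=1.354261  f(a)=+1.671e-03  f'(a)=-1.980e+00  a ← 46.324892 − (+1.671e-03/-1.980e+00) = 46.325737
iter 4: u=1.354236  f(a)=+5.100e-08  f'(a)=-1.980e+00  a ← 46.325737 − (+5.100e-08/-1.980e+00) = 46.325737
iter 5: u=1.354236  f(a)=-2.842e-14  f'(a)=-1.980e+00  a ← 46.325737 − (-2.842e-14/-1.980e+00) = 46.325737
converged: |Δa| < 1e-12 after 5 iterations
sag = a·(cosh(S/(2a)) − 1) = 46.325737·(cosh(1.354236) − 1) = 49.381990
T_max/T_min = cosh(S/(2a)) = 2.065973

a=46.326 sag=49.382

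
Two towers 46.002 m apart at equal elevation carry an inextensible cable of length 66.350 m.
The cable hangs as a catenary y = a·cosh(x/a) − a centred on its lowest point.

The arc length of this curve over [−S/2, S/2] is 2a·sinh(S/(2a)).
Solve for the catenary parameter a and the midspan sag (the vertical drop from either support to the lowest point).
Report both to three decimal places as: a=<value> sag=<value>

a=14.974 sag=21.424

seed: a₀ = √(S³/(24(L−S))) = √(46.002³/(24·20.348)) = 14.118826
iter 1: u=1.629101  f(a)=+2.877e+00  f'(a)=-3.724e+00  a ← 14.118826 − (+2.877e+00/-3.724e+00) = 14.891533
iter 2: u=1.544569  f(a)=+2.531e-01  f'(a)=-3.095e+00  a ← 14.891533 − (+2.531e-01/-3.095e+00) = 14.973311
iter 3: u=1.536133  f(a)=+2.376e-03  f'(a)=-3.037e+00  a ← 14.973311 − (+2.376e-03/-3.037e+00) = 14.974093
iter 4: u=1.536053  f(a)=+2.136e-07  f'(a)=-3.036e+00  a ← 14.974093 − (+2.136e-07/-3.036e+00) = 14.974093
iter 5: u=1.536053  f(a)=+1.421e-14  f'(a)=-3.036e+00  a ← 14.974093 − (+1.421e-14/-3.036e+00) = 14.974093
converged: |Δa| < 1e-12 after 5 iterations
sag = a·(cosh(S/(2a)) − 1) = 14.974093·(cosh(1.536053) − 1) = 21.423765
T_max/T_min = cosh(S/(2a)) = 2.430722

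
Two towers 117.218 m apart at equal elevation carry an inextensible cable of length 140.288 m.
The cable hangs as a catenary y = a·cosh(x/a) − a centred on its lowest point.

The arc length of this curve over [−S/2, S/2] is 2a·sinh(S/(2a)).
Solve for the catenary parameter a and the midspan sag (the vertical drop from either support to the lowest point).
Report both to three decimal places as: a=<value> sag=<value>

seed: a₀ = √(S³/(24(L−S))) = √(117.218³/(24·23.070)) = 53.933927
iter 1: u=1.086681  f(a)=+1.401e+00  f'(a)=-9.609e-01  a ← 53.933927 − (+1.401e+00/-9.609e-01) = 55.392059
iter 2: u=1.058076  f(a)=+5.883e-02  f'(a)=-8.817e-01  a ← 55.392059 − (+5.883e-02/-8.817e-01) = 55.458780
iter 3: u=1.056803  f(a)=+1.138e-04  f'(a)=-8.783e-01  a ← 55.458780 − (+1.138e-04/-8.783e-01) = 55.458910
iter 4: u=1.056800  f(a)=+4.275e-10  f'(a)=-8.783e-01  a ← 55.458910 − (+4.275e-10/-8.783e-01) = 55.458910
iter 5: u=1.056800  f(a)=+0.000e+00  f'(a)=-8.783e-01  a ← 55.458910 − (+0.000e+00/-8.783e-01) = 55.458910
converged: |Δa| < 1e-12 after 5 iterations
sag = a·(cosh(S/(2a)) − 1) = 55.458910·(cosh(1.056800) − 1) = 33.960727
T_max/T_min = cosh(S/(2a)) = 1.612358

a=55.459 sag=33.961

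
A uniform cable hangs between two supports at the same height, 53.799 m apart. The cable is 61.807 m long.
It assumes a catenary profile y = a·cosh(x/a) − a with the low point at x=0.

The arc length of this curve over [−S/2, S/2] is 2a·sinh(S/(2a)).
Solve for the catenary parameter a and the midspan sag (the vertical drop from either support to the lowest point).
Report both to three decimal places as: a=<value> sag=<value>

seed: a₀ = √(S³/(24(L−S))) = √(53.799³/(24·8.008)) = 28.463851
iter 1: u=0.945041  f(a)=+3.653e-01  f'(a)=-6.146e-01  a ← 28.463851 − (+3.653e-01/-6.146e-01) = 29.058254
iter 2: u=0.925709  f(a)=+1.176e-02  f'(a)=-5.756e-01  a ← 29.058254 − (+1.176e-02/-5.756e-01) = 29.078679
iter 3: u=0.925059  f(a)=+1.307e-05  f'(a)=-5.743e-01  a ← 29.078679 − (+1.307e-05/-5.743e-01) = 29.078702
iter 4: u=0.925058  f(a)=+1.621e-11  f'(a)=-5.743e-01  a ← 29.078702 − (+1.621e-11/-5.743e-01) = 29.078702
converged: |Δa| < 1e-12 after 4 iterations
sag = a·(cosh(S/(2a)) − 1) = 29.078702·(cosh(0.925058) − 1) = 13.354743
T_max/T_min = cosh(S/(2a)) = 1.459262

a=29.079 sag=13.355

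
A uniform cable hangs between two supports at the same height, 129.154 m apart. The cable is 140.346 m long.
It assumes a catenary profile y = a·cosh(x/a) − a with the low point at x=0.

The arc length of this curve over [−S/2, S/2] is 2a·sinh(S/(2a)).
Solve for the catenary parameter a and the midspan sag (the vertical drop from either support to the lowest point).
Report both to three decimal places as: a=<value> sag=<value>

seed: a₀ = √(S³/(24(L−S))) = √(129.154³/(24·11.192)) = 89.557574
iter 1: u=0.721067  f(a)=+2.946e-01  f'(a)=-2.632e-01  a ← 89.557574 − (+2.946e-01/-2.632e-01) = 90.676908
iter 2: u=0.712166  f(a)=+5.614e-03  f'(a)=-2.532e-01  a ← 90.676908 − (+5.614e-03/-2.532e-01) = 90.699077
iter 3: u=0.711992  f(a)=+2.127e-06  f'(a)=-2.530e-01  a ← 90.699077 − (+2.127e-06/-2.530e-01) = 90.699086
iter 4: u=0.711992  f(a)=+3.126e-13  f'(a)=-2.530e-01  a ← 90.699086 − (+3.126e-13/-2.530e-01) = 90.699086
converged: |Δa| < 1e-12 after 4 iterations
sag = a·(cosh(S/(2a)) − 1) = 90.699086·(cosh(0.711992) − 1) = 23.976867
T_max/T_min = cosh(S/(2a)) = 1.264356

a=90.699 sag=23.977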